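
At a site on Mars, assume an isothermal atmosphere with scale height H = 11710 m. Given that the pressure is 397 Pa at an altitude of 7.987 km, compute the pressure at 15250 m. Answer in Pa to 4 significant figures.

Between two levels, P₂ = P₁ exp(−Δz/H) with Δz = z₂ − z₁.
Δz = 15250 − 7987.0 = 7263.0 m; Δz/H = 7263.0/11710 = 0.62024.
P₂ = 397 × exp(−0.62024) = 397 × 0.53782 = 213.51 Pa.

P ≈ 213.5 Pa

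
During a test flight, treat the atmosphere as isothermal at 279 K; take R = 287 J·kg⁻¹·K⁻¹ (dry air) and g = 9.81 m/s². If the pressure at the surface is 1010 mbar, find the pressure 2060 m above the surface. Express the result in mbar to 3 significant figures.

P ≈ 785 mbar

Scale height: H = RT/g = 287 × 279 / 9.81 = 8162.4 m.
Barometric formula: P = P₀ exp(−z/H).
z/H = 2060.0/8162.4 = 0.25238; exp(−0.25238) = 0.77695.
P = 1010 × 0.77695 = 784.72 mbar.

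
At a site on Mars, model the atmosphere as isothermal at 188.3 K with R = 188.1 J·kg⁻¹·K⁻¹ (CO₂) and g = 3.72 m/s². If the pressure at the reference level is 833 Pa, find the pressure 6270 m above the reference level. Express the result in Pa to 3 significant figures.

P ≈ 431 Pa

Scale height: H = RT/g = 188.1 × 188.3 / 3.72 = 9521.3 m.
Barometric formula: P = P₀ exp(−z/H).
z/H = 6270.0/9521.3 = 0.65852; exp(−0.65852) = 0.51762.
P = 833 × 0.51762 = 431.18 Pa.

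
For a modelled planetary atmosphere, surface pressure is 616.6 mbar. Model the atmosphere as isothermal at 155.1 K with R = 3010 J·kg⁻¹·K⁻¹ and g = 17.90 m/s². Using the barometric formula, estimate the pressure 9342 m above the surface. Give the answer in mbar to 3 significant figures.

P ≈ 431 mbar

Scale height: H = RT/g = 3010 × 155.1 / 17.90 = 26081 m.
Barometric formula: P = P₀ exp(−z/H).
z/H = 9342.0/26081 = 0.35819; exp(−0.35819) = 0.69894.
P = 616.6 × 0.69894 = 430.97 mbar.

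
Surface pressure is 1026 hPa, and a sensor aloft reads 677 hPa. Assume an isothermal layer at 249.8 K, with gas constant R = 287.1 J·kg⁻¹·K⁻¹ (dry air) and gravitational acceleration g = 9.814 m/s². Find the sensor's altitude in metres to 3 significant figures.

z ≈ 3040 m

Scale height: H = RT/g = 287.1 × 249.8 / 9.814 = 7307.7 m.
Invert the barometric formula: z = H ln(P₀/P).
P₀/P = 1026/677 = 1.5155; ln(1.5155) = 0.41575.
z = 7307.7 × 0.41575 = 3038.2 m.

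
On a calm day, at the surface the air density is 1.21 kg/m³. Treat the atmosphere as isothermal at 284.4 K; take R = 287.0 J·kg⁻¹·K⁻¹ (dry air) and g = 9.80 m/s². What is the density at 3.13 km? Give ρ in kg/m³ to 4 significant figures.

ρ ≈ 0.8310 kg/m³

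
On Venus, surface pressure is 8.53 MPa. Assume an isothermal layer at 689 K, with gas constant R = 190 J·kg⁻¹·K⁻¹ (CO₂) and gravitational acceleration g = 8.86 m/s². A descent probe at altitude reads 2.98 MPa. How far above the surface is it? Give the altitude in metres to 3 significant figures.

Scale height: H = RT/g = 190 × 689 / 8.86 = 14775 m.
Invert the barometric formula: z = H ln(P₀/P).
P₀/P = 8.53/2.98 = 2.8624; ln(2.8624) = 1.0517.
z = 14775 × 1.0517 = 15539 m.

z ≈ 15500 m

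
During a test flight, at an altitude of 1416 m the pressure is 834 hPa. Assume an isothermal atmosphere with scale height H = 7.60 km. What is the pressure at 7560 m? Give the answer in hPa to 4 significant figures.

P ≈ 371.6 hPa

Between two levels, P₂ = P₁ exp(−Δz/H) with Δz = z₂ − z₁.
Δz = 7560.0 − 1416.0 = 6144.0 m; Δz/H = 6144.0/7600.0 = 0.80842.
P₂ = 834 × exp(−0.80842) = 834 × 0.44556 = 371.60 hPa.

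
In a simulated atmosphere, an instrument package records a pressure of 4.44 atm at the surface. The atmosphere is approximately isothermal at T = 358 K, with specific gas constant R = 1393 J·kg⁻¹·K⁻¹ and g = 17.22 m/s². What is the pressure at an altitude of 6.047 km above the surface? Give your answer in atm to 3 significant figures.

Scale height: H = RT/g = 1393 × 358 / 17.22 = 28960 m.
Barometric formula: P = P₀ exp(−z/H).
z/H = 6047.0/28960 = 0.20881; exp(−0.20881) = 0.81155.
P = 4.44 × 0.81155 = 3.6033 atm.

P ≈ 3.60 atm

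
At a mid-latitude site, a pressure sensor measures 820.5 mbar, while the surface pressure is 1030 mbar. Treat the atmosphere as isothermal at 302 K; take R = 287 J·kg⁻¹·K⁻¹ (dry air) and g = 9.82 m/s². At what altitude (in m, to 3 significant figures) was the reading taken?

Scale height: H = RT/g = 287 × 302 / 9.82 = 8826.3 m.
Invert the barometric formula: z = H ln(P₀/P).
P₀/P = 1030/820.5 = 1.2553; ln(1.2553) = 0.22737.
z = 8826.3 × 0.22737 = 2006.8 m.

z ≈ 2010 m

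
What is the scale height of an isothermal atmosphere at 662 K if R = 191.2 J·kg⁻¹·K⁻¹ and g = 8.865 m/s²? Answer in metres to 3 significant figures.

H ≈ 14300 m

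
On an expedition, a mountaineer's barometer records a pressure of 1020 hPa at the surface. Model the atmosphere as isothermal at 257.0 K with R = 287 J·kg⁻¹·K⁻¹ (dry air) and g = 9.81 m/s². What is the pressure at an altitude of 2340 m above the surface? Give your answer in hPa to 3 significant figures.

P ≈ 747 hPa

Scale height: H = RT/g = 287 × 257.0 / 9.81 = 7518.8 m.
Barometric formula: P = P₀ exp(−z/H).
z/H = 2340.0/7518.8 = 0.31122; exp(−0.31122) = 0.73255.
P = 1020 × 0.73255 = 747.20 hPa.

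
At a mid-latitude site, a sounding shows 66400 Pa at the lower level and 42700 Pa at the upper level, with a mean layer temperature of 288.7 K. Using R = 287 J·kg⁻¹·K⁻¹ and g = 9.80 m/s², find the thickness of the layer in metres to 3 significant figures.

Hypsometric equation: Δz = (R T̄/g) ln(P₁/P₂).
R T̄/g = 287 × 288.7 / 9.80 = 8454.8 m.
ln(66400/42700) = ln(1.5550) = 0.44148.
Δz = 8454.8 × 0.44148 = 3732.6 m.

Δz ≈ 3730 m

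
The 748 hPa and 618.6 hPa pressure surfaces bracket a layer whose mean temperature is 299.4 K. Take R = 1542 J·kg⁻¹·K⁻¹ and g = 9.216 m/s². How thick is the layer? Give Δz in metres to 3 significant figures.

Hypsometric equation: Δz = (R T̄/g) ln(P₁/P₂).
R T̄/g = 1542 × 299.4 / 9.216 = 50095 m.
ln(748/618.6) = ln(1.2092) = 0.18996.
Δz = 50095 × 0.18996 = 9516.0 m.

Δz ≈ 9520 m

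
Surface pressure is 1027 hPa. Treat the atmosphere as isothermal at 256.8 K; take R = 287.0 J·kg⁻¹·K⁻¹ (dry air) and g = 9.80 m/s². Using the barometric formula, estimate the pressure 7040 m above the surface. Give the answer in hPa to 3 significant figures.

P ≈ 403 hPa

Scale height: H = RT/g = 287.0 × 256.8 / 9.80 = 7520.6 m.
Barometric formula: P = P₀ exp(−z/H).
z/H = 7040.0/7520.6 = 0.93610; exp(−0.93610) = 0.39215.
P = 1027 × 0.39215 = 402.74 hPa.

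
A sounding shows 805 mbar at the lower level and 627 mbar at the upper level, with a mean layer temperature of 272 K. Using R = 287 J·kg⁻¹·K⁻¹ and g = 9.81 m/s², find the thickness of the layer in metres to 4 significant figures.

Hypsometric equation: Δz = (R T̄/g) ln(P₁/P₂).
R T̄/g = 287 × 272 / 9.81 = 7957.6 m.
ln(805/627) = ln(1.2839) = 0.24990.
Δz = 7957.6 × 0.24990 = 1988.6 m.

Δz ≈ 1989 m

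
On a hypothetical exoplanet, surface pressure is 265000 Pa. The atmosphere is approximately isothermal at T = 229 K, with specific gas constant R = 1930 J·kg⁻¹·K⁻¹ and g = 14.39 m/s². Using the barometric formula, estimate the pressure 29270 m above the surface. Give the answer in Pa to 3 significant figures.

Scale height: H = RT/g = 1930 × 229 / 14.39 = 30714 m.
Barometric formula: P = P₀ exp(−z/H).
z/H = 29270/30714 = 0.95299; exp(−0.95299) = 0.38559.
P = 265000 × 0.38559 = 102180 Pa.

P ≈ 102000 Pa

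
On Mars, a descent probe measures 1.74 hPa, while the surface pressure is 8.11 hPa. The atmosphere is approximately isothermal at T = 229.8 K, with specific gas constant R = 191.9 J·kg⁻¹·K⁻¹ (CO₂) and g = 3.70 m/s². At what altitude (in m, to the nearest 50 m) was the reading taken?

z ≈ 18350 m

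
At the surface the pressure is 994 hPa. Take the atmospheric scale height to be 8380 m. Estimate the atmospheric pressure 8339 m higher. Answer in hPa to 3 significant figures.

P ≈ 367 hPa

Barometric formula: P = P₀ exp(−z/H).
z/H = 8339.0/8380.0 = 0.99511; exp(−0.99511) = 0.36968.
P = 994 × 0.36968 = 367.46 hPa.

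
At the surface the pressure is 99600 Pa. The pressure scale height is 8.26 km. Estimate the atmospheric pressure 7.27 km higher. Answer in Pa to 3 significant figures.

P ≈ 41300 Pa

Barometric formula: P = P₀ exp(−z/H).
z/H = 7270.0/8260.0 = 0.88015; exp(−0.88015) = 0.41472.
P = 99600 × 0.41472 = 41306 Pa.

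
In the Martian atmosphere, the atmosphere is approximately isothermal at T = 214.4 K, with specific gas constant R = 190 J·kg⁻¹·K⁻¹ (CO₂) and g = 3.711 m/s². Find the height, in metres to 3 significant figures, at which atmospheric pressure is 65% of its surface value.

z ≈ 4730 m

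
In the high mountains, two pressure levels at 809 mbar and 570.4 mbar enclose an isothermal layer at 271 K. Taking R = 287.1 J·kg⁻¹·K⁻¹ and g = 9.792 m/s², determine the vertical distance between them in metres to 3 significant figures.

Δz ≈ 2780 m

Hypsometric equation: Δz = (R T̄/g) ln(P₁/P₂).
R T̄/g = 287.1 × 271 / 9.792 = 7945.7 m.
ln(809/570.4) = ln(1.4183) = 0.34946.
Δz = 7945.7 × 0.34946 = 2776.7 m.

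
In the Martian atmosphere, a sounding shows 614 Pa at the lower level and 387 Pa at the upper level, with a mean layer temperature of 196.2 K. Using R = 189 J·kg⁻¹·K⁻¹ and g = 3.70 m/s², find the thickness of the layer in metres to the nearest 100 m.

Δz ≈ 4600 m

Hypsometric equation: Δz = (R T̄/g) ln(P₁/P₂).
R T̄/g = 189 × 196.2 / 3.70 = 10022 m.
ln(614/387) = ln(1.5866) = 0.46159.
Δz = 10022 × 0.46159 = 4626.1 m.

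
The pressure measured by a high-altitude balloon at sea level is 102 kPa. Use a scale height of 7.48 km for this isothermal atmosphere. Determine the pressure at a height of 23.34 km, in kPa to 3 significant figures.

P ≈ 4.50 kPa

Barometric formula: P = P₀ exp(−z/H).
z/H = 23340/7480.0 = 3.1203; exp(−3.1203) = 0.044144.
P = 102 × 0.044144 = 4.5027 kPa.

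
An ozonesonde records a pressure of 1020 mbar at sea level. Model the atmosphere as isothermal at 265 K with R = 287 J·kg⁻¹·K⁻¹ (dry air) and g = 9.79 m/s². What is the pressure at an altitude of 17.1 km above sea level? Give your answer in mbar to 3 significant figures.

P ≈ 113 mbar

Scale height: H = RT/g = 287 × 265 / 9.79 = 7768.6 m.
Barometric formula: P = P₀ exp(−z/H).
z/H = 17100/7768.6 = 2.2012; exp(−2.2012) = 0.11067.
P = 1020 × 0.11067 = 112.88 mbar.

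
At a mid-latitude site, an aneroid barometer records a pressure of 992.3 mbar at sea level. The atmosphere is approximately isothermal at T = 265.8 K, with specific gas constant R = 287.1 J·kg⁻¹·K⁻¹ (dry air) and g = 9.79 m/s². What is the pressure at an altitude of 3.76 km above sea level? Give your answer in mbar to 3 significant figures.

Scale height: H = RT/g = 287.1 × 265.8 / 9.79 = 7794.8 m.
Barometric formula: P = P₀ exp(−z/H).
z/H = 3760.0/7794.8 = 0.48237; exp(−0.48237) = 0.61732.
P = 992.3 × 0.61732 = 612.57 mbar.

P ≈ 613 mbar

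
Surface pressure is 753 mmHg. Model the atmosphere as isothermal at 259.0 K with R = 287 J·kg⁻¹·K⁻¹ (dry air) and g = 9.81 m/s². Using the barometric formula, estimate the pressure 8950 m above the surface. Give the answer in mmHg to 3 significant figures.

Scale height: H = RT/g = 287 × 259.0 / 9.81 = 7577.3 m.
Barometric formula: P = P₀ exp(−z/H).
z/H = 8950.0/7577.3 = 1.1812; exp(−1.1812) = 0.30691.
P = 753 × 0.30691 = 231.10 mmHg.

P ≈ 231 mmHg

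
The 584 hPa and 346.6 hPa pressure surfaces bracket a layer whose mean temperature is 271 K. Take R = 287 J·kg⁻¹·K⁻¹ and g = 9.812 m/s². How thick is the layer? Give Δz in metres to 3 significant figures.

Hypsometric equation: Δz = (R T̄/g) ln(P₁/P₂).
R T̄/g = 287 × 271 / 9.812 = 7926.7 m.
ln(584/346.6) = ln(1.6849) = 0.52171.
Δz = 7926.7 × 0.52171 = 4135.4 m.

Δz ≈ 4140 m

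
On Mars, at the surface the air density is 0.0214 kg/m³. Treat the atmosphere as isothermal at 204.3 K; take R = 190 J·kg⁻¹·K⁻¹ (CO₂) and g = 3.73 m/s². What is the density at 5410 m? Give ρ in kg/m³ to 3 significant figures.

ρ ≈ 0.0127 kg/m³

Scale height: H = RT/g = 190 × 204.3 / 3.73 = 10407 m.
In an isothermal atmosphere, density decays like pressure: ρ = ρ₀ exp(−z/H).
z/H = 5410.0/10407 = 0.51984; exp(−0.51984) = 0.59462.
ρ = 0.0214 × 0.59462 = 0.012725 kg/m³.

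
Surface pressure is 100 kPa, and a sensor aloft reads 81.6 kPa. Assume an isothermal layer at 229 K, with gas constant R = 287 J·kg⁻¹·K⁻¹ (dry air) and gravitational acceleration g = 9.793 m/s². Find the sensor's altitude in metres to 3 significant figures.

z ≈ 1360 m

Scale height: H = RT/g = 287 × 229 / 9.793 = 6711.2 m.
Invert the barometric formula: z = H ln(P₀/P).
P₀/P = 100/81.6 = 1.2255; ln(1.2255) = 0.20335.
z = 6711.2 × 0.20335 = 1364.7 m.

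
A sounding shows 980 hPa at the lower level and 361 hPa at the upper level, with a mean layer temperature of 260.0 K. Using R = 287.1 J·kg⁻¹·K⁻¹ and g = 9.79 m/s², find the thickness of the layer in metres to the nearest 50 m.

Hypsometric equation: Δz = (R T̄/g) ln(P₁/P₂).
R T̄/g = 287.1 × 260.0 / 9.79 = 7624.7 m.
ln(980/361) = ln(2.7147) = 0.99868.
Δz = 7624.7 × 0.99868 = 7614.6 m.

Δz ≈ 7600 m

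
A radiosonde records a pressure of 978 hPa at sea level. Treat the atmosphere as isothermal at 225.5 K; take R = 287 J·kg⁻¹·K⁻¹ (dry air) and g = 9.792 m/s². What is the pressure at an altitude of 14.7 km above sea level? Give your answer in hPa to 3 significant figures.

Scale height: H = RT/g = 287 × 225.5 / 9.792 = 6609.3 m.
Barometric formula: P = P₀ exp(−z/H).
z/H = 14700/6609.3 = 2.2241; exp(−2.2241) = 0.10816.
P = 978 × 0.10816 = 105.78 hPa.

P ≈ 106 hPa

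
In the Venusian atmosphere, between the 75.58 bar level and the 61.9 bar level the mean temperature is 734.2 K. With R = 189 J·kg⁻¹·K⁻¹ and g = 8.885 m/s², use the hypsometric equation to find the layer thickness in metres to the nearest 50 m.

Δz ≈ 3100 m

Hypsometric equation: Δz = (R T̄/g) ln(P₁/P₂).
R T̄/g = 189 × 734.2 / 8.885 = 15618 m.
ln(75.58/61.9) = ln(1.2210) = 0.19967.
Δz = 15618 × 0.19967 = 3118.4 m.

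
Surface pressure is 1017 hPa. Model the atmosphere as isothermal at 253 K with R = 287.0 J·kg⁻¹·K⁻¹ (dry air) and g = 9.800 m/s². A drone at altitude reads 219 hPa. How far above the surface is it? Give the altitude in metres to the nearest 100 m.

Scale height: H = RT/g = 287.0 × 253 / 9.800 = 7409.3 m.
Invert the barometric formula: z = H ln(P₀/P).
P₀/P = 1017/219 = 4.6438; ln(4.6438) = 1.5355.
z = 7409.3 × 1.5355 = 11377 m.

z ≈ 11400 m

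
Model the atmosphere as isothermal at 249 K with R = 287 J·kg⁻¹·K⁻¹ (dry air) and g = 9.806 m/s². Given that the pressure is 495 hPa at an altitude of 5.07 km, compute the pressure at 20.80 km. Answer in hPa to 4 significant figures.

P ≈ 57.18 hPa

Scale height: H = RT/g = 287 × 249 / 9.806 = 7287.7 m.
Between two levels, P₂ = P₁ exp(−Δz/H) with Δz = z₂ − z₁.
Δz = 20800 − 5070.0 = 15730 m; Δz/H = 15730/7287.7 = 2.1584.
P₂ = 495 × exp(−2.1584) = 495 × 0.11551 = 57.177 hPa.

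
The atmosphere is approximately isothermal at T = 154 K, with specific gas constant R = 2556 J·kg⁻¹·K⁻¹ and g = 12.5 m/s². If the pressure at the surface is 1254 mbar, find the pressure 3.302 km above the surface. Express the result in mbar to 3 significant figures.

P ≈ 1130 mbar

Scale height: H = RT/g = 2556 × 154 / 12.5 = 31490 m.
Barometric formula: P = P₀ exp(−z/H).
z/H = 3302.0/31490 = 0.10486; exp(−0.10486) = 0.90045.
P = 1254 × 0.90045 = 1129.2 mbar.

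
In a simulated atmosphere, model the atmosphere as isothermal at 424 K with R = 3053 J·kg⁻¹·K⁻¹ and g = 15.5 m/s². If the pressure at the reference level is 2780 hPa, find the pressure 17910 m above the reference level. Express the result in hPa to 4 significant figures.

P ≈ 2243 hPa

Scale height: H = RT/g = 3053 × 424 / 15.5 = 83514 m.
Barometric formula: P = P₀ exp(−z/H).
z/H = 17910/83514 = 0.21446; exp(−0.21446) = 0.80698.
P = 2780 × 0.80698 = 2243.4 hPa.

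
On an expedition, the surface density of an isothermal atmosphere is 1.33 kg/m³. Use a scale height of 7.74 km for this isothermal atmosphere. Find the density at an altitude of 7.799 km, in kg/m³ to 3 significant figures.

ρ ≈ 0.486 kg/m³

In an isothermal atmosphere, density decays like pressure: ρ = ρ₀ exp(−z/H).
z/H = 7799.0/7740.0 = 1.0076; exp(−1.0076) = 0.36509.
ρ = 1.33 × 0.36509 = 0.48557 kg/m³.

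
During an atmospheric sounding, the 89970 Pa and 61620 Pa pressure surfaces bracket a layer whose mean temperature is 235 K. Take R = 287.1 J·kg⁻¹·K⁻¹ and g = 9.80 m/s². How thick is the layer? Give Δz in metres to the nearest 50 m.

Hypsometric equation: Δz = (R T̄/g) ln(P₁/P₂).
R T̄/g = 287.1 × 235 / 9.80 = 6884.5 m.
ln(89970/61620) = ln(1.4601) = 0.37850.
Δz = 6884.5 × 0.37850 = 2605.8 m.

Δz ≈ 2600 m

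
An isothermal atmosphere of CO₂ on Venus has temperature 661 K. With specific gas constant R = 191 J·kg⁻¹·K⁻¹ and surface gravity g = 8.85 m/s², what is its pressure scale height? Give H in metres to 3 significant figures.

H ≈ 14300 m

The scale height of an isothermal atmosphere is H = RT/g.
H = 191 × 661 / 8.85 = 126250/8.85 = 14266 m.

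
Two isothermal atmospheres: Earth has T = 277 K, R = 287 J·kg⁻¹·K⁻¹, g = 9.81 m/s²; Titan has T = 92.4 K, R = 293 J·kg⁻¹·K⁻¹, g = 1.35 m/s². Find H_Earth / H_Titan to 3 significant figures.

H = RT/g for each body.
H_Earth = 287 × 277 / 9.81 = 8103.9 m.
H_Titan = 293 × 92.4 / 1.35 = 20054 m.
H_Earth/H_Titan = 8103.9/20054 = 0.40410.

H_Earth/H_Titan ≈ 0.404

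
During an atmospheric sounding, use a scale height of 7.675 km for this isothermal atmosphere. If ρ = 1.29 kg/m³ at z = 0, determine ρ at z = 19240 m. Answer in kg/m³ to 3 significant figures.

ρ ≈ 0.105 kg/m³

In an isothermal atmosphere, density decays like pressure: ρ = ρ₀ exp(−z/H).
z/H = 19240/7675.0 = 2.5068; exp(−2.5068) = 0.081529.
ρ = 1.29 × 0.081529 = 0.10517 kg/m³.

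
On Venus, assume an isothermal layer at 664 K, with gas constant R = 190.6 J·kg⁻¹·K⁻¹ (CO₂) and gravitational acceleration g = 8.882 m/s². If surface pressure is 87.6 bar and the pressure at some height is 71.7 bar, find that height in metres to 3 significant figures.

z ≈ 2850 m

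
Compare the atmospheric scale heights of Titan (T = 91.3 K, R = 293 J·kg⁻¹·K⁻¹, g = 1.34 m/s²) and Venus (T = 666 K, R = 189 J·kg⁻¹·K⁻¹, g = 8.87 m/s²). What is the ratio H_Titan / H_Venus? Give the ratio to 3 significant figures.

H_Titan/H_Venus ≈ 1.41

H = RT/g for each body.
H_Titan = 293 × 91.3 / 1.34 = 19963 m.
H_Venus = 189 × 666 / 8.87 = 14191 m.
H_Titan/H_Venus = 19963/14191 = 1.4067.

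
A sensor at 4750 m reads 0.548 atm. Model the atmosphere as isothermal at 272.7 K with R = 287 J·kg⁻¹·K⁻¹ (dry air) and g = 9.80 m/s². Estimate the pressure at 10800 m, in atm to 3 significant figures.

Scale height: H = RT/g = 287 × 272.7 / 9.80 = 7986.2 m.
Between two levels, P₂ = P₁ exp(−Δz/H) with Δz = z₂ − z₁.
Δz = 10800 − 4750.0 = 6050.0 m; Δz/H = 6050.0/7986.2 = 0.75756.
P₂ = 0.548 × exp(−0.75756) = 0.548 × 0.46881 = 0.25691 atm.

P ≈ 0.257 atm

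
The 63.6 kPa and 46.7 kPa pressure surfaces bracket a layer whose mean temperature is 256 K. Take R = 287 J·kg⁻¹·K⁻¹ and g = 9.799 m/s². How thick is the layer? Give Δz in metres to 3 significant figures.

Hypsometric equation: Δz = (R T̄/g) ln(P₁/P₂).
R T̄/g = 287 × 256 / 9.799 = 7497.9 m.
ln(63.6/46.7) = ln(1.3619) = 0.30888.
Δz = 7497.9 × 0.30888 = 2316.0 m.

Δz ≈ 2320 m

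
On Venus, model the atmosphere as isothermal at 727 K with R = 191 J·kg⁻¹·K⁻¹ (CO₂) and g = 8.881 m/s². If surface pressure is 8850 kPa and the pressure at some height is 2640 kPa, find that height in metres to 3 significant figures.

z ≈ 18900 m

Scale height: H = RT/g = 191 × 727 / 8.881 = 15635 m.
Invert the barometric formula: z = H ln(P₀/P).
P₀/P = 8850/2640 = 3.3523; ln(3.3523) = 1.2096.
z = 15635 × 1.2096 = 18912 m.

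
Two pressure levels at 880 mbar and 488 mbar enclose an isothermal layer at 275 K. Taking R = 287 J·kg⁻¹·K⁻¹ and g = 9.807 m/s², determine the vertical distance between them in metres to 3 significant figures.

Δz ≈ 4750 m

Hypsometric equation: Δz = (R T̄/g) ln(P₁/P₂).
R T̄/g = 287 × 275 / 9.807 = 8047.8 m.
ln(880/488) = ln(1.8033) = 0.58962.
Δz = 8047.8 × 0.58962 = 4745.1 m.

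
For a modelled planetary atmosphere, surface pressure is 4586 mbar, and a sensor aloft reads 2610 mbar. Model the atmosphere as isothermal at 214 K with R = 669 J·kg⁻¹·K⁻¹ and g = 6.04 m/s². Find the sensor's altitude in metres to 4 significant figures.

z ≈ 13360 m

Scale height: H = RT/g = 669 × 214 / 6.04 = 23703 m.
Invert the barometric formula: z = H ln(P₀/P).
P₀/P = 4586/2610 = 1.7571; ln(1.7571) = 0.56366.
z = 23703 × 0.56366 = 13360 m.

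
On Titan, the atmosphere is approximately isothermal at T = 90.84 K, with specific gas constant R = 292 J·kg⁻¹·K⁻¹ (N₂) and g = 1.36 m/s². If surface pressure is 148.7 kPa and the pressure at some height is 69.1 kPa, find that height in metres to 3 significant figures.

Scale height: H = RT/g = 292 × 90.84 / 1.36 = 19504 m.
Invert the barometric formula: z = H ln(P₀/P).
P₀/P = 148.7/69.1 = 2.1520; ln(2.1520) = 0.76640.
z = 19504 × 0.76640 = 14948 m.

z ≈ 14900 m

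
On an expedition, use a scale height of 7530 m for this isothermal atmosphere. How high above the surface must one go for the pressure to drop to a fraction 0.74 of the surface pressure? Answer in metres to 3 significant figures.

z ≈ 2270 m

Set P/P₀ = exp(−z/H) = 0.74, so z = −H ln(0.74).
−ln(0.74) = 0.30111; z = 7530.0 × 0.30111 = 2267.4 m.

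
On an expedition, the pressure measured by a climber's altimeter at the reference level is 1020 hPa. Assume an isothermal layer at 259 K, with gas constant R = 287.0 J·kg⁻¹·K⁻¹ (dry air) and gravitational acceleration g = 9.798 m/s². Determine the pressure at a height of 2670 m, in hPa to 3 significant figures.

Scale height: H = RT/g = 287.0 × 259 / 9.798 = 7586.5 m.
Barometric formula: P = P₀ exp(−z/H).
z/H = 2670.0/7586.5 = 0.35194; exp(−0.35194) = 0.70332.
P = 1020 × 0.70332 = 717.39 hPa.

P ≈ 717 hPa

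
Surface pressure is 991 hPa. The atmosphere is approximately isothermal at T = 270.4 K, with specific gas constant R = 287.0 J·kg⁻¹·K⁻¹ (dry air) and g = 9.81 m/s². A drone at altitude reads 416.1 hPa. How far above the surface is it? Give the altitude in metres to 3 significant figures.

z ≈ 6860 m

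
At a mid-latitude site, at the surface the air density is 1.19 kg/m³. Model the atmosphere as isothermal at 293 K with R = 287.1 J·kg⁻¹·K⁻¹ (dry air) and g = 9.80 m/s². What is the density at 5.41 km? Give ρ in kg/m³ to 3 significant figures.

ρ ≈ 0.634 kg/m³

Scale height: H = RT/g = 287.1 × 293 / 9.80 = 8583.7 m.
In an isothermal atmosphere, density decays like pressure: ρ = ρ₀ exp(−z/H).
z/H = 5410.0/8583.7 = 0.63026; exp(−0.63026) = 0.53245.
ρ = 1.19 × 0.53245 = 0.63362 kg/m³.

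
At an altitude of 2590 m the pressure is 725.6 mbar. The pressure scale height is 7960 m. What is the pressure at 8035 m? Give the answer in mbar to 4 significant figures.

P ≈ 366.1 mbar

Between two levels, P₂ = P₁ exp(−Δz/H) with Δz = z₂ − z₁.
Δz = 8035.0 − 2590.0 = 5445.0 m; Δz/H = 5445.0/7960.0 = 0.68405.
P₂ = 725.6 × exp(−0.68405) = 725.6 × 0.50457 = 366.12 mbar.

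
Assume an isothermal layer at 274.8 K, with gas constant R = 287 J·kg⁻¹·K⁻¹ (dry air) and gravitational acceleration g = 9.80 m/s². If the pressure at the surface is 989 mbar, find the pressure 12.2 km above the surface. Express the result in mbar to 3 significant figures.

P ≈ 217 mbar

Scale height: H = RT/g = 287 × 274.8 / 9.80 = 8047.7 m.
Barometric formula: P = P₀ exp(−z/H).
z/H = 12200/8047.7 = 1.5160; exp(−1.5160) = 0.21959.
P = 989 × 0.21959 = 217.17 mbar.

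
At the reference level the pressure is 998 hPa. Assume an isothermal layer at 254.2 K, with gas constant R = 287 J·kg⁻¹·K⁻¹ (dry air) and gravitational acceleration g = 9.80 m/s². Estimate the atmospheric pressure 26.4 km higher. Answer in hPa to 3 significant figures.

Scale height: H = RT/g = 287 × 254.2 / 9.80 = 7444.4 m.
Barometric formula: P = P₀ exp(−z/H).
z/H = 26400/7444.4 = 3.5463; exp(−3.5463) = 0.028831.
P = 998 × 0.028831 = 28.773 hPa.

P ≈ 28.8 hPa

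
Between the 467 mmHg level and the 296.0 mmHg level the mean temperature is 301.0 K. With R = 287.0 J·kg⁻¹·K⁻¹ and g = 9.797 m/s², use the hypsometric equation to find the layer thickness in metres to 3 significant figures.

Hypsometric equation: Δz = (R T̄/g) ln(P₁/P₂).
R T̄/g = 287.0 × 301.0 / 9.797 = 8817.7 m.
ln(467/296.0) = ln(1.5777) = 0.45597.
Δz = 8817.7 × 0.45597 = 4020.6 m.

Δz ≈ 4020 m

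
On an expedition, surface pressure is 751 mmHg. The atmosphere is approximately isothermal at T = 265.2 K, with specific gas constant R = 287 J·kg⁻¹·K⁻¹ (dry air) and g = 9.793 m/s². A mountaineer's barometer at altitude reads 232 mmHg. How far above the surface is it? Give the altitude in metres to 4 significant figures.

z ≈ 9130 m

Scale height: H = RT/g = 287 × 265.2 / 9.793 = 7772.1 m.
Invert the barometric formula: z = H ln(P₀/P).
P₀/P = 751/232 = 3.2371; ln(3.2371) = 1.1747.
z = 7772.1 × 1.1747 = 9129.9 m.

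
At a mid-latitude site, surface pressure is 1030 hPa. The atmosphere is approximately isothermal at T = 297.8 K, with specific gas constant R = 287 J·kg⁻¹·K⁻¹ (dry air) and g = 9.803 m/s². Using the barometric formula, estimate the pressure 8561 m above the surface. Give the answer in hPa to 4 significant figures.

Scale height: H = RT/g = 287 × 297.8 / 9.803 = 8718.6 m.
Barometric formula: P = P₀ exp(−z/H).
z/H = 8561.0/8718.6 = 0.98192; exp(−0.98192) = 0.37459.
P = 1030 × 0.37459 = 385.83 hPa.

P ≈ 385.8 hPa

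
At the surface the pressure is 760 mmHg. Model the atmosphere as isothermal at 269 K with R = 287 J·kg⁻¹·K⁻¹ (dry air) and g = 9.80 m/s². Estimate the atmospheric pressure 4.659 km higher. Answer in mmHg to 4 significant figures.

P ≈ 420.7 mmHg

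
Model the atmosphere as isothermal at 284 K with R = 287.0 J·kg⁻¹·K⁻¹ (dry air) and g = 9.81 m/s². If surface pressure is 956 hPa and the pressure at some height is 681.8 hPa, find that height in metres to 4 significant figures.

Scale height: H = RT/g = 287.0 × 284 / 9.81 = 8308.7 m.
Invert the barometric formula: z = H ln(P₀/P).
P₀/P = 956/681.8 = 1.4022; ln(1.4022) = 0.33804.
z = 8308.7 × 0.33804 = 2808.7 m.

z ≈ 2809 m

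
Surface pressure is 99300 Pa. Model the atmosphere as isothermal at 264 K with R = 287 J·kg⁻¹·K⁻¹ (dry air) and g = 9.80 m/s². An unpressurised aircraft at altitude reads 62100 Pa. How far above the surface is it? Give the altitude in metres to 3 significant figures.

Scale height: H = RT/g = 287 × 264 / 9.80 = 7731.4 m.
Invert the barometric formula: z = H ln(P₀/P).
P₀/P = 99300/62100 = 1.5990; ln(1.5990) = 0.46938.
z = 7731.4 × 0.46938 = 3629.0 m.

z ≈ 3630 m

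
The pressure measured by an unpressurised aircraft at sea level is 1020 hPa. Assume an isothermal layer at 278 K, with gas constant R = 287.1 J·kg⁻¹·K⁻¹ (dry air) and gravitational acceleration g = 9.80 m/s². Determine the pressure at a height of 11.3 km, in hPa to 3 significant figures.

P ≈ 255 hPa

Scale height: H = RT/g = 287.1 × 278 / 9.80 = 8144.3 m.
Barometric formula: P = P₀ exp(−z/H).
z/H = 11300/8144.3 = 1.3875; exp(−1.3875) = 0.24970.
P = 1020 × 0.24970 = 254.69 hPa.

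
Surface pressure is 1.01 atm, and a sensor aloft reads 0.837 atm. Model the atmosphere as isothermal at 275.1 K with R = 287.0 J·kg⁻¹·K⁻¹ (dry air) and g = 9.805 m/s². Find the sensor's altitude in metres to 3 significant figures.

Scale height: H = RT/g = 287.0 × 275.1 / 9.805 = 8052.4 m.
Invert the barometric formula: z = H ln(P₀/P).
P₀/P = 1.01/0.837 = 1.2067; ln(1.2067) = 0.18789.
z = 8052.4 × 0.18789 = 1513.0 m.

z ≈ 1510 m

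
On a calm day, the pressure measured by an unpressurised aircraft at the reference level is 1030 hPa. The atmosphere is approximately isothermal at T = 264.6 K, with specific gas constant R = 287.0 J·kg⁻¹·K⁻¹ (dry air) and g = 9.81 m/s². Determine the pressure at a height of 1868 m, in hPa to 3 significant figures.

Scale height: H = RT/g = 287.0 × 264.6 / 9.81 = 7741.1 m.
Barometric formula: P = P₀ exp(−z/H).
z/H = 1868.0/7741.1 = 0.24131; exp(−0.24131) = 0.78560.
P = 1030 × 0.78560 = 809.17 hPa.

P ≈ 809 hPa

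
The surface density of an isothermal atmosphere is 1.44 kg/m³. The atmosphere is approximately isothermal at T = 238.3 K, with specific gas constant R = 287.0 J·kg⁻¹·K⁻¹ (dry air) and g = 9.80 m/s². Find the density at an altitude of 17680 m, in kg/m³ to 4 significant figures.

ρ ≈ 0.1143 kg/m³

Scale height: H = RT/g = 287.0 × 238.3 / 9.80 = 6978.8 m.
In an isothermal atmosphere, density decays like pressure: ρ = ρ₀ exp(−z/H).
z/H = 17680/6978.8 = 2.5334; exp(−2.5334) = 0.079389.
ρ = 1.44 × 0.079389 = 0.11432 kg/m³.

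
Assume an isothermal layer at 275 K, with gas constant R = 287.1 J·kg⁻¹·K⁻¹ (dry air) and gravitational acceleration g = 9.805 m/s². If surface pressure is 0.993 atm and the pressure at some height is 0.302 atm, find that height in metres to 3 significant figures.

Scale height: H = RT/g = 287.1 × 275 / 9.805 = 8052.3 m.
Invert the barometric formula: z = H ln(P₀/P).
P₀/P = 0.993/0.302 = 3.2881; ln(3.2881) = 1.1903.
z = 8052.3 × 1.1903 = 9584.7 m.

z ≈ 9580 m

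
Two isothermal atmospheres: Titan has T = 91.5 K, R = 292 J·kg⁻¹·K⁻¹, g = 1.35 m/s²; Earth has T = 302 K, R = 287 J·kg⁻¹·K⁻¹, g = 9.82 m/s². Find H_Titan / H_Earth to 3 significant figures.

H_Titan/H_Earth ≈ 2.24

H = RT/g for each body.
H_Titan = 292 × 91.5 / 1.35 = 19791 m.
H_Earth = 287 × 302 / 9.82 = 8826.3 m.
H_Titan/H_Earth = 19791/8826.3 = 2.2423.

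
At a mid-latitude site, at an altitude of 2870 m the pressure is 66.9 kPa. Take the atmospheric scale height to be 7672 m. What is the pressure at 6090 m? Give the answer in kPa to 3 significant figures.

P ≈ 44.0 kPa

Between two levels, P₂ = P₁ exp(−Δz/H) with Δz = z₂ − z₁.
Δz = 6090.0 − 2870.0 = 3220.0 m; Δz/H = 3220.0/7672.0 = 0.41971.
P₂ = 66.9 × exp(−0.41971) = 66.9 × 0.65724 = 43.969 kPa.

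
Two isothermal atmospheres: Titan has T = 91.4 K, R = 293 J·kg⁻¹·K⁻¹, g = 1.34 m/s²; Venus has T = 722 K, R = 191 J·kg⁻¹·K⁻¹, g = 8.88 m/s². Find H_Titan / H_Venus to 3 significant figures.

H = RT/g for each body.
H_Titan = 293 × 91.4 / 1.34 = 19985 m.
H_Venus = 191 × 722 / 8.88 = 15530 m.
H_Titan/H_Venus = 19985/15530 = 1.2869.

H_Titan/H_Venus ≈ 1.29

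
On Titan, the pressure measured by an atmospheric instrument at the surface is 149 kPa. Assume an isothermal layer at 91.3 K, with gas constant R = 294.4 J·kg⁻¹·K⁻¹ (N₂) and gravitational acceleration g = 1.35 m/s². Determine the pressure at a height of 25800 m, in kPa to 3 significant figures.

Scale height: H = RT/g = 294.4 × 91.3 / 1.35 = 19910 m.
Barometric formula: P = P₀ exp(−z/H).
z/H = 25800/19910 = 1.2958; exp(−1.2958) = 0.27368.
P = 149 × 0.27368 = 40.778 kPa.

P ≈ 40.8 kPa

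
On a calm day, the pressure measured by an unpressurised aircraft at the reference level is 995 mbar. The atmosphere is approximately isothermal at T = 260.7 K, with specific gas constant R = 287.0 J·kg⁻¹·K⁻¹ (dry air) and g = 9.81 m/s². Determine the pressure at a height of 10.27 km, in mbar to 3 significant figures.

P ≈ 259 mbar

Scale height: H = RT/g = 287.0 × 260.7 / 9.81 = 7627.0 m.
Barometric formula: P = P₀ exp(−z/H).
z/H = 10270/7627.0 = 1.3465; exp(−1.3465) = 0.26015.
P = 995 × 0.26015 = 258.85 mbar.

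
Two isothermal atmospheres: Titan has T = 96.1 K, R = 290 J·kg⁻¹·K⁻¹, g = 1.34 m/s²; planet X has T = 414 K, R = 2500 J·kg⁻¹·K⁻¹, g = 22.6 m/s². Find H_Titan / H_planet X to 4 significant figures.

H_Titan/H_planet X ≈ 0.4541

H = RT/g for each body.
H_Titan = 290 × 96.1 / 1.34 = 20798 m.
H_planet X = 2500 × 414 / 22.6 = 45796 m.
H_Titan/H_planet X = 20798/45796 = 0.45414.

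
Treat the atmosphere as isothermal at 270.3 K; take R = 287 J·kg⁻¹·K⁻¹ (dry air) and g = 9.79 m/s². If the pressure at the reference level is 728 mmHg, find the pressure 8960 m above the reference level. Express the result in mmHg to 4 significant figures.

P ≈ 235.0 mmHg

Scale height: H = RT/g = 287 × 270.3 / 9.79 = 7924.0 m.
Barometric formula: P = P₀ exp(−z/H).
z/H = 8960.0/7924.0 = 1.1307; exp(−1.1307) = 0.32281.
P = 728 × 0.32281 = 235.01 mmHg.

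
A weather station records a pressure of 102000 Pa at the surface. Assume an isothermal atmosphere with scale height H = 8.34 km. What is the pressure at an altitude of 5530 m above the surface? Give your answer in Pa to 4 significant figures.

P ≈ 52560 Pa

Barometric formula: P = P₀ exp(−z/H).
z/H = 5530.0/8340.0 = 0.66307; exp(−0.66307) = 0.51527.
P = 102000 × 0.51527 = 52558 Pa.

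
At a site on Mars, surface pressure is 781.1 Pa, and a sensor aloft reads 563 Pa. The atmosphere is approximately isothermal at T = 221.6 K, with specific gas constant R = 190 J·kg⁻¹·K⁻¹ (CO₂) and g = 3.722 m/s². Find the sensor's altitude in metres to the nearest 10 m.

Scale height: H = RT/g = 190 × 221.6 / 3.722 = 11312 m.
Invert the barometric formula: z = H ln(P₀/P).
P₀/P = 781.1/563 = 1.3874; ln(1.3874) = 0.32743.
z = 11312 × 0.32743 = 3703.9 m.

z ≈ 3700 m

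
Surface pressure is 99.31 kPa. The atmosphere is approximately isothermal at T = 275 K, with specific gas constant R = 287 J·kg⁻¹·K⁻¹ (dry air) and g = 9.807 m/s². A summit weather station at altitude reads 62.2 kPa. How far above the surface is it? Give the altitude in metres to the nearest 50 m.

Scale height: H = RT/g = 287 × 275 / 9.807 = 8047.8 m.
Invert the barometric formula: z = H ln(P₀/P).
P₀/P = 99.31/62.2 = 1.5966; ln(1.5966) = 0.46788.
z = 8047.8 × 0.46788 = 3765.4 m.

z ≈ 3750 m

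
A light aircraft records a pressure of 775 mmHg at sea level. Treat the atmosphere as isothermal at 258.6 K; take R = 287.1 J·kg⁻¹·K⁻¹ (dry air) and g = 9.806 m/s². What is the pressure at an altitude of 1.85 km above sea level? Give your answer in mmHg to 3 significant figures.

Scale height: H = RT/g = 287.1 × 258.6 / 9.806 = 7571.3 m.
Barometric formula: P = P₀ exp(−z/H).
z/H = 1850.0/7571.3 = 0.24434; exp(−0.24434) = 0.78322.
P = 775 × 0.78322 = 607.00 mmHg.

P ≈ 607 mmHg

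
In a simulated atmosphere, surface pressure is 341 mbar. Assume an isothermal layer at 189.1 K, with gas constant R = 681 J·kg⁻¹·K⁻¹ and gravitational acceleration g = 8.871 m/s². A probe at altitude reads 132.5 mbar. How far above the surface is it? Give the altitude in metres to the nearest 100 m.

z ≈ 13700 m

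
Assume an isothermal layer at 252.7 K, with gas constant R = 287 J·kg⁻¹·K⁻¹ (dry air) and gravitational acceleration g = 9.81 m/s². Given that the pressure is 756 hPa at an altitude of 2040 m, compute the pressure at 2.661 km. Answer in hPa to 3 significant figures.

P ≈ 695 hPa

Scale height: H = RT/g = 287 × 252.7 / 9.81 = 7393.0 m.
Between two levels, P₂ = P₁ exp(−Δz/H) with Δz = z₂ − z₁.
Δz = 2661.0 − 2040.0 = 621.00 m; Δz/H = 621.00/7393.0 = 0.083998.
P₂ = 756 × exp(−0.083998) = 756 × 0.91943 = 695.09 hPa.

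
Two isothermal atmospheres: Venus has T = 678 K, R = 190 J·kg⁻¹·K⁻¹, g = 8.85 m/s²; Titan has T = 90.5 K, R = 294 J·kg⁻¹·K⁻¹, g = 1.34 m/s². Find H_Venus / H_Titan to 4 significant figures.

H_Venus/H_Titan ≈ 0.7331

H = RT/g for each body.
H_Venus = 190 × 678 / 8.85 = 14556 m.
H_Titan = 294 × 90.5 / 1.34 = 19856 m.
H_Venus/H_Titan = 14556/19856 = 0.73308.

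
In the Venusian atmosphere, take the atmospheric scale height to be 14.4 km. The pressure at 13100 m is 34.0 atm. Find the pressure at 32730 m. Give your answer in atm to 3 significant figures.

P ≈ 8.70 atm

Between two levels, P₂ = P₁ exp(−Δz/H) with Δz = z₂ − z₁.
Δz = 32730 − 13100 = 19630 m; Δz/H = 19630/14400 = 1.3632.
P₂ = 34.0 × exp(−1.3632) = 34.0 × 0.25584 = 8.6986 atm.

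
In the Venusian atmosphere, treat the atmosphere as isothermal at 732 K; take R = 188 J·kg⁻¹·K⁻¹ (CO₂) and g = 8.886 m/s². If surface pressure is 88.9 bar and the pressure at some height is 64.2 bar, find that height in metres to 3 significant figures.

z ≈ 5040 m

Scale height: H = RT/g = 188 × 732 / 8.886 = 15487 m.
Invert the barometric formula: z = H ln(P₀/P).
P₀/P = 88.9/64.2 = 1.3847; ln(1.3847) = 0.32548.
z = 15487 × 0.32548 = 5040.7 m.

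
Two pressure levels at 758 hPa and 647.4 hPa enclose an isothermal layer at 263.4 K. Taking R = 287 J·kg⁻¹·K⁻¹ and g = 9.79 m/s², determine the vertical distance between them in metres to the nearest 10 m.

Δz ≈ 1220 m

Hypsometric equation: Δz = (R T̄/g) ln(P₁/P₂).
R T̄/g = 287 × 263.4 / 9.79 = 7721.7 m.
ln(758/647.4) = ln(1.1708) = 0.15769.
Δz = 7721.7 × 0.15769 = 1217.6 m.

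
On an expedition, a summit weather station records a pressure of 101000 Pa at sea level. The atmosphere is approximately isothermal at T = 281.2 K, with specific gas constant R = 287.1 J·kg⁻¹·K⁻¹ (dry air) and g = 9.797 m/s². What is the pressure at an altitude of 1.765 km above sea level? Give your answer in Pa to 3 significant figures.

P ≈ 81500 Pa

Scale height: H = RT/g = 287.1 × 281.2 / 9.797 = 8240.5 m.
Barometric formula: P = P₀ exp(−z/H).
z/H = 1765.0/8240.5 = 0.21419; exp(−0.21419) = 0.80720.
P = 101000 × 0.80720 = 81527 Pa.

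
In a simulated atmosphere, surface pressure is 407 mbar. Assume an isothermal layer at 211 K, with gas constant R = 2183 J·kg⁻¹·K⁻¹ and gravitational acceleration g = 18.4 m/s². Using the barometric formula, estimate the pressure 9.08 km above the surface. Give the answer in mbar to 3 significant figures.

Scale height: H = RT/g = 2183 × 211 / 18.4 = 25033 m.
Barometric formula: P = P₀ exp(−z/H).
z/H = 9080.0/25033 = 0.36272; exp(−0.36272) = 0.69578.
P = 407 × 0.69578 = 283.18 mbar.

P ≈ 283 mbar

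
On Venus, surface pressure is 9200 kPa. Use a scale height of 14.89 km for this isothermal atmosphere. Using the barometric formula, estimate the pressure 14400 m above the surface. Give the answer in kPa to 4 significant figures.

P ≈ 3498 kPa

Barometric formula: P = P₀ exp(−z/H).
z/H = 14400/14890 = 0.96709; exp(−0.96709) = 0.38019.
P = 9200 × 0.38019 = 3497.7 kPa.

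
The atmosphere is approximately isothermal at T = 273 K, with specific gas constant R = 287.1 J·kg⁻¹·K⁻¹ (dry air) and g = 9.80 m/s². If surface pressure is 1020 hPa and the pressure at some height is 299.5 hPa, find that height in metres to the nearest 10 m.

z ≈ 9800 m

Scale height: H = RT/g = 287.1 × 273 / 9.80 = 7997.8 m.
Invert the barometric formula: z = H ln(P₀/P).
P₀/P = 1020/299.5 = 3.4057; ln(3.4057) = 1.2255.
z = 7997.8 × 1.2255 = 9801.3 m.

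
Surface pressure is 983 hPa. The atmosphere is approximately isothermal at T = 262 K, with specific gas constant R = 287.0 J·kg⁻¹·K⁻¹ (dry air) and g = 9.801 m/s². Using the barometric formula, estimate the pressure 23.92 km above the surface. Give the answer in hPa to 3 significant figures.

Scale height: H = RT/g = 287.0 × 262 / 9.801 = 7672.1 m.
Barometric formula: P = P₀ exp(−z/H).
z/H = 23920/7672.1 = 3.1178; exp(−3.1178) = 0.044254.
P = 983 × 0.044254 = 43.502 hPa.

P ≈ 43.5 hPa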